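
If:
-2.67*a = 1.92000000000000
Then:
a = -0.72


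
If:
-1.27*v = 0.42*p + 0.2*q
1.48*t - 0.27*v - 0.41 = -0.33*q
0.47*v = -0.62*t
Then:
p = -5.03237443560024*v - 0.591630591630592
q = 4.21798631476051*v + 1.24242424242424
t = -0.758064516129032*v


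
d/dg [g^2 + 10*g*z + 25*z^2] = 2*g + 10*z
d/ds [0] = 0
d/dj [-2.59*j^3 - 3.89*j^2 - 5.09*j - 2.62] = -7.77*j^2 - 7.78*j - 5.09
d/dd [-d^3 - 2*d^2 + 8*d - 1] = -3*d^2 - 4*d + 8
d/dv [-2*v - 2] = -2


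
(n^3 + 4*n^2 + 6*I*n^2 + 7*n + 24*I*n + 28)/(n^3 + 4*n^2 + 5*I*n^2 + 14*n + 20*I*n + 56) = (n - I)/(n - 2*I)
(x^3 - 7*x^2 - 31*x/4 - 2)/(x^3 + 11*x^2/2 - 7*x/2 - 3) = (x^2 - 15*x/2 - 4)/(x^2 + 5*x - 6)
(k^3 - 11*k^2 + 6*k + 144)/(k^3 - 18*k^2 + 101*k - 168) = (k^2 - 3*k - 18)/(k^2 - 10*k + 21)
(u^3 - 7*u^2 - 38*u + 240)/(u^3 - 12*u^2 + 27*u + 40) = (u + 6)/(u + 1)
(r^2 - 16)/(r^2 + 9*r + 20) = (r - 4)/(r + 5)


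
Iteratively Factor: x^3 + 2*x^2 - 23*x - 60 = (x + 4)*(x^2 - 2*x - 15) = (x + 3)*(x + 4)*(x - 5)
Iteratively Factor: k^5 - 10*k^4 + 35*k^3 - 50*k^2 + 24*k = (k - 2)*(k^4 - 8*k^3 + 19*k^2 - 12*k) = (k - 4)*(k - 2)*(k^3 - 4*k^2 + 3*k) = (k - 4)*(k - 2)*(k - 1)*(k^2 - 3*k) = (k - 4)*(k - 3)*(k - 2)*(k - 1)*(k)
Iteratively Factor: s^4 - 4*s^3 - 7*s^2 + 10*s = (s - 1)*(s^3 - 3*s^2 - 10*s) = (s - 5)*(s - 1)*(s^2 + 2*s) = (s - 5)*(s - 1)*(s + 2)*(s)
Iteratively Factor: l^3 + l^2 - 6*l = (l + 3)*(l^2 - 2*l) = (l - 2)*(l + 3)*(l)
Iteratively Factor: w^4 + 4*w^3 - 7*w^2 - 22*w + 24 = (w + 4)*(w^3 - 7*w + 6) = (w - 2)*(w + 4)*(w^2 + 2*w - 3) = (w - 2)*(w + 3)*(w + 4)*(w - 1)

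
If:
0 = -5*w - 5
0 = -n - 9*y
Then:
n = -9*y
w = -1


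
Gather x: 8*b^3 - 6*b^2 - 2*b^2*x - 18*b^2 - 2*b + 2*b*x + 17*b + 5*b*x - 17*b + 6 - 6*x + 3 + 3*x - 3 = 8*b^3 - 24*b^2 - 2*b + x*(-2*b^2 + 7*b - 3) + 6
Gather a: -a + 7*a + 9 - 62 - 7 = 6*a - 60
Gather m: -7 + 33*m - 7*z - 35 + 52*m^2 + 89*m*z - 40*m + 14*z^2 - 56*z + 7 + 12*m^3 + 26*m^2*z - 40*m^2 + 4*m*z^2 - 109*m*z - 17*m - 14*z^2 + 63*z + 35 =12*m^3 + m^2*(26*z + 12) + m*(4*z^2 - 20*z - 24)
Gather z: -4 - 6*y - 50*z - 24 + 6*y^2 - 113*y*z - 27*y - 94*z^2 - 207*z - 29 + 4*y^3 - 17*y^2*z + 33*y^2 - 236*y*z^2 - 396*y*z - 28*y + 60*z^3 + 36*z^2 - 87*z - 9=4*y^3 + 39*y^2 - 61*y + 60*z^3 + z^2*(-236*y - 58) + z*(-17*y^2 - 509*y - 344) - 66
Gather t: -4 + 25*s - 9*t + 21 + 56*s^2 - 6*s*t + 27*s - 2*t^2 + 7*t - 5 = 56*s^2 + 52*s - 2*t^2 + t*(-6*s - 2) + 12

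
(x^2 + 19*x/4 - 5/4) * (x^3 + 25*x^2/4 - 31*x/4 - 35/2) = x^5 + 11*x^4 + 331*x^3/16 - 497*x^2/8 - 1175*x/16 + 175/8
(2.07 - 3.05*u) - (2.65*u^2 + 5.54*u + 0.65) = -2.65*u^2 - 8.59*u + 1.42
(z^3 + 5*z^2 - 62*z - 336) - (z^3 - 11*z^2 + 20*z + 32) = 16*z^2 - 82*z - 368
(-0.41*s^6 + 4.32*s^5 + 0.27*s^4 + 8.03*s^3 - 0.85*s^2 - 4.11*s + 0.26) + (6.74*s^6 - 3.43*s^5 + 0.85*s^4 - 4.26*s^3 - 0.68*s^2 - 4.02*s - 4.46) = 6.33*s^6 + 0.89*s^5 + 1.12*s^4 + 3.77*s^3 - 1.53*s^2 - 8.13*s - 4.2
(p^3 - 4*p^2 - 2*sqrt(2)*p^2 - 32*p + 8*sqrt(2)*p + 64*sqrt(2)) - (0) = p^3 - 4*p^2 - 2*sqrt(2)*p^2 - 32*p + 8*sqrt(2)*p + 64*sqrt(2)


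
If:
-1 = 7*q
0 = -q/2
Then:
No Solution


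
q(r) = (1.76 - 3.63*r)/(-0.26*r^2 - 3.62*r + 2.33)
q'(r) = (1.76 - 3.63*r)*(0.52*r + 3.62)/(-0.26*r^2 - 3.62*r + 2.33)^2 - 3.63/(-0.26*r^2 - 3.62*r + 2.33)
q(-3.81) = 1.26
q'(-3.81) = -0.13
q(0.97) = 1.23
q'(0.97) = -1.03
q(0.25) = 0.61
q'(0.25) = -0.97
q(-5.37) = 1.49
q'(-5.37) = -0.17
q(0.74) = 1.89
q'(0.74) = -7.98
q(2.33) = 0.89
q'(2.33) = -0.09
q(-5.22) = 1.46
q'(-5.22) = -0.16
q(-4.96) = 1.42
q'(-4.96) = -0.15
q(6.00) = 0.70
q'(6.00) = -0.04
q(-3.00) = 1.17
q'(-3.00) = -0.11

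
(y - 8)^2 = y^2 - 16*y + 64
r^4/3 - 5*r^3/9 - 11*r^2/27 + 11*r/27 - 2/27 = (r/3 + 1/3)*(r - 2)*(r - 1/3)^2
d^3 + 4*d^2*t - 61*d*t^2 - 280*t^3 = (d - 8*t)*(d + 5*t)*(d + 7*t)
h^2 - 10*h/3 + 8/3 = (h - 2)*(h - 4/3)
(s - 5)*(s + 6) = s^2 + s - 30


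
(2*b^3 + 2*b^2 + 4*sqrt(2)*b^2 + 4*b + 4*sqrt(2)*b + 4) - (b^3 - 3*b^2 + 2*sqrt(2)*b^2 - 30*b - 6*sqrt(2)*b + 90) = b^3 + 2*sqrt(2)*b^2 + 5*b^2 + 10*sqrt(2)*b + 34*b - 86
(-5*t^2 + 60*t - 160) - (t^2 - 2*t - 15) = -6*t^2 + 62*t - 145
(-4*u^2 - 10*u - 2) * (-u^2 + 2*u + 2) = 4*u^4 + 2*u^3 - 26*u^2 - 24*u - 4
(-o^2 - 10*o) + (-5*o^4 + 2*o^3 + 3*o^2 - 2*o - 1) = -5*o^4 + 2*o^3 + 2*o^2 - 12*o - 1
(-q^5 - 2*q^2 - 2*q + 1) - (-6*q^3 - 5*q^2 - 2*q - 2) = -q^5 + 6*q^3 + 3*q^2 + 3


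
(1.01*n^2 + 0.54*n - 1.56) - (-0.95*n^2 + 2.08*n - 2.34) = 1.96*n^2 - 1.54*n + 0.78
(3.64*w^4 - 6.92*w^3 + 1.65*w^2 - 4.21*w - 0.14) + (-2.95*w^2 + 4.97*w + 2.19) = 3.64*w^4 - 6.92*w^3 - 1.3*w^2 + 0.76*w + 2.05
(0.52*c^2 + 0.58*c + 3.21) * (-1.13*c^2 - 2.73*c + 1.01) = -0.5876*c^4 - 2.075*c^3 - 4.6855*c^2 - 8.1775*c + 3.2421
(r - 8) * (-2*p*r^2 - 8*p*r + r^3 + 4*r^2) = -2*p*r^3 + 8*p*r^2 + 64*p*r + r^4 - 4*r^3 - 32*r^2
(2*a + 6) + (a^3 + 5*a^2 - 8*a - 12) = a^3 + 5*a^2 - 6*a - 6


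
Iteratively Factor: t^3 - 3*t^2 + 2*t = (t)*(t^2 - 3*t + 2) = t*(t - 1)*(t - 2)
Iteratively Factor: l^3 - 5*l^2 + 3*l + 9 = (l - 3)*(l^2 - 2*l - 3) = (l - 3)*(l + 1)*(l - 3)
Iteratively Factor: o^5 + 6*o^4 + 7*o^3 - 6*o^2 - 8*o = (o - 1)*(o^4 + 7*o^3 + 14*o^2 + 8*o) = (o - 1)*(o + 1)*(o^3 + 6*o^2 + 8*o) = o*(o - 1)*(o + 1)*(o^2 + 6*o + 8) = o*(o - 1)*(o + 1)*(o + 4)*(o + 2)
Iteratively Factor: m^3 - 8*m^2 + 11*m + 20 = (m - 5)*(m^2 - 3*m - 4) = (m - 5)*(m + 1)*(m - 4)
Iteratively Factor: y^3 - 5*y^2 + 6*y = (y)*(y^2 - 5*y + 6) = y*(y - 2)*(y - 3)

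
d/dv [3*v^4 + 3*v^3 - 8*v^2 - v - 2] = 12*v^3 + 9*v^2 - 16*v - 1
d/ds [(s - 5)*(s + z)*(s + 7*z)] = 3*s^2 + 16*s*z - 10*s + 7*z^2 - 40*z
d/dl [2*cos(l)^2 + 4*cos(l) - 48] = -4*(cos(l) + 1)*sin(l)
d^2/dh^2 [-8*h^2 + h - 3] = -16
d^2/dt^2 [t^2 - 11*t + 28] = 2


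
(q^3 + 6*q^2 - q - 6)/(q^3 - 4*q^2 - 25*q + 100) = (q^3 + 6*q^2 - q - 6)/(q^3 - 4*q^2 - 25*q + 100)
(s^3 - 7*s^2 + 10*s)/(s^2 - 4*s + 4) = s*(s - 5)/(s - 2)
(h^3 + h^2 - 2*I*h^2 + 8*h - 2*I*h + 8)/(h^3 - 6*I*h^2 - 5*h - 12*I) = (h^2 + h*(1 + 2*I) + 2*I)/(h^2 - 2*I*h + 3)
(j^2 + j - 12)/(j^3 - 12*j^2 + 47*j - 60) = (j + 4)/(j^2 - 9*j + 20)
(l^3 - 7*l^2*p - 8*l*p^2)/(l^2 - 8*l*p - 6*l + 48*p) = l*(l + p)/(l - 6)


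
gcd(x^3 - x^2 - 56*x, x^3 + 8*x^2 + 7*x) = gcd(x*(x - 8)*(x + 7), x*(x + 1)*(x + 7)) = x^2 + 7*x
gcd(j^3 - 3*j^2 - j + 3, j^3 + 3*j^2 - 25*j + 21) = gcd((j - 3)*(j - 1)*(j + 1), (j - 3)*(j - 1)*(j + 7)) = j^2 - 4*j + 3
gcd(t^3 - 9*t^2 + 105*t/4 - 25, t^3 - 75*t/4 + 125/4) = t^2 - 5*t + 25/4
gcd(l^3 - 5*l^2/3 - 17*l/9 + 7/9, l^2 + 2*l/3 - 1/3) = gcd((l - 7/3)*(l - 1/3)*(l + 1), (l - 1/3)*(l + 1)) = l^2 + 2*l/3 - 1/3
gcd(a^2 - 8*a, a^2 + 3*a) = a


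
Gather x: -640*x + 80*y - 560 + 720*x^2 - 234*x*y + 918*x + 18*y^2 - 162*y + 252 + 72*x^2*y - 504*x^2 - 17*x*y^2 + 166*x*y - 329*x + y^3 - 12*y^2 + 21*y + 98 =x^2*(72*y + 216) + x*(-17*y^2 - 68*y - 51) + y^3 + 6*y^2 - 61*y - 210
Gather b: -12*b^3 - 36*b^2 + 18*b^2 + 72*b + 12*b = -12*b^3 - 18*b^2 + 84*b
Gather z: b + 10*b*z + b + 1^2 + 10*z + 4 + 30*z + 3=2*b + z*(10*b + 40) + 8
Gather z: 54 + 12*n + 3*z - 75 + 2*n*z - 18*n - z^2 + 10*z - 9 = -6*n - z^2 + z*(2*n + 13) - 30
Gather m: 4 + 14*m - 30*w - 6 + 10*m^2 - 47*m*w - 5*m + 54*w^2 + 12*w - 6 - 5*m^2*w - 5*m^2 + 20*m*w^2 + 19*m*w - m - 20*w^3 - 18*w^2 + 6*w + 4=m^2*(5 - 5*w) + m*(20*w^2 - 28*w + 8) - 20*w^3 + 36*w^2 - 12*w - 4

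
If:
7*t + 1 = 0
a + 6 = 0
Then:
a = -6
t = -1/7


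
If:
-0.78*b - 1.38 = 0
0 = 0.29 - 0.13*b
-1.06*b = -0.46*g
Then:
No Solution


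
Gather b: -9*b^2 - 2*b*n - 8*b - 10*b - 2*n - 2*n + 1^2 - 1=-9*b^2 + b*(-2*n - 18) - 4*n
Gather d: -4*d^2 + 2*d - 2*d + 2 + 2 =4 - 4*d^2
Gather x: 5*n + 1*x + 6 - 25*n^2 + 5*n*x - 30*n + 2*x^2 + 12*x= -25*n^2 - 25*n + 2*x^2 + x*(5*n + 13) + 6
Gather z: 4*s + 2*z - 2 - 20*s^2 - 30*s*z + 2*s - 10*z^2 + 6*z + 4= -20*s^2 + 6*s - 10*z^2 + z*(8 - 30*s) + 2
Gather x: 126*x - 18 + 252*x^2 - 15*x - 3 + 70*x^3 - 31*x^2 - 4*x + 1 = 70*x^3 + 221*x^2 + 107*x - 20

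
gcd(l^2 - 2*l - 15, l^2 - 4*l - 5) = l - 5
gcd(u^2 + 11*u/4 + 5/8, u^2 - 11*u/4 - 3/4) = u + 1/4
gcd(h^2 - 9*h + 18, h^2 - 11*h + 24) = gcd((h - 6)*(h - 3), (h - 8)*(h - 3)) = h - 3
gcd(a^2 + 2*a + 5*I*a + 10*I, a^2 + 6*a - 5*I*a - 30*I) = 1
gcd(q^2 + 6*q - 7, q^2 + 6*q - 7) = q^2 + 6*q - 7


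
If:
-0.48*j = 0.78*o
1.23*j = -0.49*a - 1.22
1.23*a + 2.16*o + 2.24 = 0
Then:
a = -2.02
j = -0.19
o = 0.11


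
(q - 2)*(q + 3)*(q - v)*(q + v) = q^4 + q^3 - q^2*v^2 - 6*q^2 - q*v^2 + 6*v^2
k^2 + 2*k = k*(k + 2)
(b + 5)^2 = b^2 + 10*b + 25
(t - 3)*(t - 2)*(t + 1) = t^3 - 4*t^2 + t + 6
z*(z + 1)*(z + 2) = z^3 + 3*z^2 + 2*z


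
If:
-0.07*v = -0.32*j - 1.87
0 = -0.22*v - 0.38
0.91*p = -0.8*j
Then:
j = -6.22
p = 5.47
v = -1.73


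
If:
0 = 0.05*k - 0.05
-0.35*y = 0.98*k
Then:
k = 1.00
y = -2.80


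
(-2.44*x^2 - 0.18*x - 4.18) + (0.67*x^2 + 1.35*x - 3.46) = -1.77*x^2 + 1.17*x - 7.64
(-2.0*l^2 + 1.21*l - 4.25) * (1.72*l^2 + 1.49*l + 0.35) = -3.44*l^4 - 0.8988*l^3 - 6.2071*l^2 - 5.909*l - 1.4875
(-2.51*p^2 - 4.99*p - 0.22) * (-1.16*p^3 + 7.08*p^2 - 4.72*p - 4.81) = 2.9116*p^5 - 11.9824*p^4 - 23.2268*p^3 + 34.0683*p^2 + 25.0403*p + 1.0582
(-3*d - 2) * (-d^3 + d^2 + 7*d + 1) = 3*d^4 - d^3 - 23*d^2 - 17*d - 2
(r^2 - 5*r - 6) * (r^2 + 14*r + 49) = r^4 + 9*r^3 - 27*r^2 - 329*r - 294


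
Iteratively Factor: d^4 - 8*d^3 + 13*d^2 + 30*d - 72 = (d - 3)*(d^3 - 5*d^2 - 2*d + 24) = (d - 3)^2*(d^2 - 2*d - 8) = (d - 4)*(d - 3)^2*(d + 2)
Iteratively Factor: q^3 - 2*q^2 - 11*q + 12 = (q - 1)*(q^2 - q - 12) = (q - 1)*(q + 3)*(q - 4)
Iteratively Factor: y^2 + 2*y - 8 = (y + 4)*(y - 2)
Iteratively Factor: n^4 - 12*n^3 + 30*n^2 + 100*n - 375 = (n + 3)*(n^3 - 15*n^2 + 75*n - 125) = (n - 5)*(n + 3)*(n^2 - 10*n + 25) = (n - 5)^2*(n + 3)*(n - 5)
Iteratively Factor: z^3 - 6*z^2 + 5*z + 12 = (z + 1)*(z^2 - 7*z + 12) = (z - 3)*(z + 1)*(z - 4)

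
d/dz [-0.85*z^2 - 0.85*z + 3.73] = -1.7*z - 0.85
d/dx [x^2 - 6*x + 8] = 2*x - 6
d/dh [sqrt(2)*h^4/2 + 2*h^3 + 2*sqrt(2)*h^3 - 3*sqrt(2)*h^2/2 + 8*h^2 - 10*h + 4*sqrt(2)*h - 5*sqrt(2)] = 2*sqrt(2)*h^3 + 6*h^2 + 6*sqrt(2)*h^2 - 3*sqrt(2)*h + 16*h - 10 + 4*sqrt(2)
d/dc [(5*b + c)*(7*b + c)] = 12*b + 2*c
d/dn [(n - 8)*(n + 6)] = 2*n - 2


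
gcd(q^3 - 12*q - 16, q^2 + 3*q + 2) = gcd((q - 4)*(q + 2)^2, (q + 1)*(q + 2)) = q + 2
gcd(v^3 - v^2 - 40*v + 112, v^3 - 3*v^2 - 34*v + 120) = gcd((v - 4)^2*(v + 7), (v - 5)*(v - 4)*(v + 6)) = v - 4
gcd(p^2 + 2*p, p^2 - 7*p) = p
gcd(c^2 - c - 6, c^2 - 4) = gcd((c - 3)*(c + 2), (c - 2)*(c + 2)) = c + 2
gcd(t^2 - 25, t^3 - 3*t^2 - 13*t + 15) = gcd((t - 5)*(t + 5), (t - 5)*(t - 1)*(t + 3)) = t - 5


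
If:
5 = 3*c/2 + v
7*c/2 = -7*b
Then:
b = v/3 - 5/3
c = 10/3 - 2*v/3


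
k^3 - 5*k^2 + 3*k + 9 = (k - 3)^2*(k + 1)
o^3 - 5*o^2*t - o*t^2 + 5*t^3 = (o - 5*t)*(o - t)*(o + t)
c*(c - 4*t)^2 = c^3 - 8*c^2*t + 16*c*t^2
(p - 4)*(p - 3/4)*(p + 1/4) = p^3 - 9*p^2/2 + 29*p/16 + 3/4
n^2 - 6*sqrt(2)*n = n*(n - 6*sqrt(2))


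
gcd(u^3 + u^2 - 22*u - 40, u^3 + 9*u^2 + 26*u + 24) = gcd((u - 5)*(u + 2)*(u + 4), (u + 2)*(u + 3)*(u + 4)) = u^2 + 6*u + 8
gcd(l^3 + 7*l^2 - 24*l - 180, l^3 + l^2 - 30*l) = l^2 + l - 30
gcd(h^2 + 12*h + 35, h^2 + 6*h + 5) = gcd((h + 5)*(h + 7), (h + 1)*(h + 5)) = h + 5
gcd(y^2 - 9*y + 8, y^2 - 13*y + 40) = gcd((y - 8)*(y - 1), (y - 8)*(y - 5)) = y - 8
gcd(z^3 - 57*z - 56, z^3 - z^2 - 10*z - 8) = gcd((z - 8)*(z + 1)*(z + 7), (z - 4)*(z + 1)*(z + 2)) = z + 1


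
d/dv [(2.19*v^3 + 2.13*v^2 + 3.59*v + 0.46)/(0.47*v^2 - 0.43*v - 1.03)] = (1.0293*v^4 - 1.8834*v^3 - 9.3703*v^2 - 4.8202*v - 3.4999)/(0.2209*v^4 - 0.4042*v^3 - 0.7833*v^2 + 0.8858*v + 1.0609)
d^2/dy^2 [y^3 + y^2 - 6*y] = 6*y + 2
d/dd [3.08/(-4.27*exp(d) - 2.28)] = 13.1516*exp(d)/(4.27*exp(d) + 2.28)^2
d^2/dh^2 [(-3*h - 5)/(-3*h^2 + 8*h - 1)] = 2*(9*(1 - 3*h)*(3*h^2 - 8*h + 1) + 4*(3*h - 4)^2*(3*h + 5))/(3*h^2 - 8*h + 1)^3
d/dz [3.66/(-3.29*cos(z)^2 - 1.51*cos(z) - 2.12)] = -(24.0828*cos(z) + 5.5266)*sin(z)/(3.29*cos(z)^2 + 1.51*cos(z) + 2.12)^2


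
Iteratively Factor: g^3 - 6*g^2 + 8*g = (g - 2)*(g^2 - 4*g) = (g - 4)*(g - 2)*(g)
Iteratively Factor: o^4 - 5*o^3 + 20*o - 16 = (o - 4)*(o^3 - o^2 - 4*o + 4) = (o - 4)*(o + 2)*(o^2 - 3*o + 2) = (o - 4)*(o - 1)*(o + 2)*(o - 2)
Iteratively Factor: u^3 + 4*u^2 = (u)*(u^2 + 4*u) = u*(u + 4)*(u)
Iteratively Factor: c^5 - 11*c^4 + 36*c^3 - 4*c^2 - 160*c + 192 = (c + 2)*(c^4 - 13*c^3 + 62*c^2 - 128*c + 96) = (c - 4)*(c + 2)*(c^3 - 9*c^2 + 26*c - 24) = (c - 4)*(c - 2)*(c + 2)*(c^2 - 7*c + 12) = (c - 4)^2*(c - 2)*(c + 2)*(c - 3)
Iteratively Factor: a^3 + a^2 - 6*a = (a)*(a^2 + a - 6) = a*(a - 2)*(a + 3)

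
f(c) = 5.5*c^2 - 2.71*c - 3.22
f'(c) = 11.0*c - 2.71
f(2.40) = 21.96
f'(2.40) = 23.69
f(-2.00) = 24.20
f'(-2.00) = -24.71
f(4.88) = 114.53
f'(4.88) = 50.97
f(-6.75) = 265.67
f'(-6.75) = -76.96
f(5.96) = 176.00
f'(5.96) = 62.85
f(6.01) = 179.15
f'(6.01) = 63.40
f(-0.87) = 3.30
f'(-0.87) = -12.28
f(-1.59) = 14.99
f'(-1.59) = -20.20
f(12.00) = 756.26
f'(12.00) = 129.29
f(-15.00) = 1274.93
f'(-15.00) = -167.71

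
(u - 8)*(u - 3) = u^2 - 11*u + 24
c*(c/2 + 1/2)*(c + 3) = c^3/2 + 2*c^2 + 3*c/2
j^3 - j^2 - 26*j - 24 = (j - 6)*(j + 1)*(j + 4)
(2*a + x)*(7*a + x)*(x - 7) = 14*a^2*x - 98*a^2 + 9*a*x^2 - 63*a*x + x^3 - 7*x^2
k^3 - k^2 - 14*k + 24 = (k - 3)*(k - 2)*(k + 4)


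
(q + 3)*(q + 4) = q^2 + 7*q + 12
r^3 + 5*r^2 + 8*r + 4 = (r + 1)*(r + 2)^2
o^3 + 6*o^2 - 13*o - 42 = (o - 3)*(o + 2)*(o + 7)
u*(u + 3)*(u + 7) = u^3 + 10*u^2 + 21*u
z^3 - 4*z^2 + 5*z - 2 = (z - 2)*(z - 1)^2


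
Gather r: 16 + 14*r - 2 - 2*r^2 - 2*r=-2*r^2 + 12*r + 14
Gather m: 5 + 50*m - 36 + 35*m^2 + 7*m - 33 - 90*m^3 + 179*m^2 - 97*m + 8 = -90*m^3 + 214*m^2 - 40*m - 56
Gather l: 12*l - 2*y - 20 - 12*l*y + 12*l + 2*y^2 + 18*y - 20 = l*(24 - 12*y) + 2*y^2 + 16*y - 40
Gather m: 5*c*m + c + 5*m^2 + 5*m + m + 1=c + 5*m^2 + m*(5*c + 6) + 1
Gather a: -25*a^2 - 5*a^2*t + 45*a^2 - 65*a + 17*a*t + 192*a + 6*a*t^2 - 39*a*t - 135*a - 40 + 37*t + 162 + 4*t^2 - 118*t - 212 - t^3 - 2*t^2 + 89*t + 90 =a^2*(20 - 5*t) + a*(6*t^2 - 22*t - 8) - t^3 + 2*t^2 + 8*t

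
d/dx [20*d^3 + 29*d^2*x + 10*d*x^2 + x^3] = 29*d^2 + 20*d*x + 3*x^2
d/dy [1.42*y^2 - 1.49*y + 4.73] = 2.84*y - 1.49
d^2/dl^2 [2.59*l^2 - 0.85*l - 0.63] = 5.18000000000000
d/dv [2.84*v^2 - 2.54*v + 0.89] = 5.68*v - 2.54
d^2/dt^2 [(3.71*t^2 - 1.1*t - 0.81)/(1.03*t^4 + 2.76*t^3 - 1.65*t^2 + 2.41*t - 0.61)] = (23.615634*t^8 + 49.276848*t^7 + 1.9130219999999*t^6 - 218.651496*t^5 - 94.9455659999999*t^4 + 162.750422*t^3 - 96.293412*t^2 + 17.786394*t - 8.25183)/(1.092727*t^12 + 8.784252*t^11 + 18.286929*t^10 + 0.551162999999999*t^9 + 9.87084600000001*t^8 + 42.63813*t^7 - 60.115974*t^6 + 75.357165*t^5 - 56.927337*t^4 + 31.632499*t^3 - 12.470718*t^2 + 2.690283*t - 0.226981)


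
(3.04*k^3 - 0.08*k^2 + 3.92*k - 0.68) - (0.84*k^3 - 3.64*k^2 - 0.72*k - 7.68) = 2.2*k^3 + 3.56*k^2 + 4.64*k + 7.0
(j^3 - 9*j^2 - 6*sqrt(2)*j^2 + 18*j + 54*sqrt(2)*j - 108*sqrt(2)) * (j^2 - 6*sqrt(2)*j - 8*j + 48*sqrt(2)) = j^5 - 17*j^4 - 12*sqrt(2)*j^4 + 162*j^3 + 204*sqrt(2)*j^3 - 1080*sqrt(2)*j^2 - 1368*j^2 + 1728*sqrt(2)*j + 6480*j - 10368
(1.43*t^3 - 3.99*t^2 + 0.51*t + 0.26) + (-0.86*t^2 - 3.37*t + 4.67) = 1.43*t^3 - 4.85*t^2 - 2.86*t + 4.93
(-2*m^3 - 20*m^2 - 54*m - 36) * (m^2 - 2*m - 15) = -2*m^5 - 16*m^4 + 16*m^3 + 372*m^2 + 882*m + 540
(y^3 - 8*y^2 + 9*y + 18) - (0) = y^3 - 8*y^2 + 9*y + 18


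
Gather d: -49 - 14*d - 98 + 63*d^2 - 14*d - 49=63*d^2 - 28*d - 196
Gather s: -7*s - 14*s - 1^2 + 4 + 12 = 15 - 21*s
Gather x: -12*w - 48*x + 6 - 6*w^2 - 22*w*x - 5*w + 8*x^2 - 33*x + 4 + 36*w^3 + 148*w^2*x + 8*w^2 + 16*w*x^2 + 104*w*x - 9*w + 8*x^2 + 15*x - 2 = 36*w^3 + 2*w^2 - 26*w + x^2*(16*w + 16) + x*(148*w^2 + 82*w - 66) + 8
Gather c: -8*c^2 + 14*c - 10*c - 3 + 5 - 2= -8*c^2 + 4*c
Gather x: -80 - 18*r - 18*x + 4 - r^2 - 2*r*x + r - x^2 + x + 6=-r^2 - 17*r - x^2 + x*(-2*r - 17) - 70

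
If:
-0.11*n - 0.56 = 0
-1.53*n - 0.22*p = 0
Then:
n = -5.09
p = 35.40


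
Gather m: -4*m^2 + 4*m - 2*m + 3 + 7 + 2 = -4*m^2 + 2*m + 12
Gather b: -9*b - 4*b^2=-4*b^2 - 9*b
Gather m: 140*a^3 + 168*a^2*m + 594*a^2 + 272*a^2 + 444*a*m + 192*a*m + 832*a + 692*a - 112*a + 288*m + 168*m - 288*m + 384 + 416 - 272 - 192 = 140*a^3 + 866*a^2 + 1412*a + m*(168*a^2 + 636*a + 168) + 336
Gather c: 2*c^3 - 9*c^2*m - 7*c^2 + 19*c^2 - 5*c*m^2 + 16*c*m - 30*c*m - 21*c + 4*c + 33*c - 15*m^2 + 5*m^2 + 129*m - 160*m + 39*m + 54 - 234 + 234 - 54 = 2*c^3 + c^2*(12 - 9*m) + c*(-5*m^2 - 14*m + 16) - 10*m^2 + 8*m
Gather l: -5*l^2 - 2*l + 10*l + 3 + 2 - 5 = -5*l^2 + 8*l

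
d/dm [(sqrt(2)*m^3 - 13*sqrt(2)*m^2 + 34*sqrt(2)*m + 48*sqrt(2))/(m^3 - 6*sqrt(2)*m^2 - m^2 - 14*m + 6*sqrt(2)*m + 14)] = sqrt(2)*((3*m^2 - 26*m + 34)*(m^3 - 6*sqrt(2)*m^2 - m^2 - 14*m + 6*sqrt(2)*m + 14) + (m^3 - 13*m^2 + 34*m + 48)*(-3*m^2 + 2*m + 12*sqrt(2)*m - 6*sqrt(2) + 14))/(m^3 - 6*sqrt(2)*m^2 - m^2 - 14*m + 6*sqrt(2)*m + 14)^2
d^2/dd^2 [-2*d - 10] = 0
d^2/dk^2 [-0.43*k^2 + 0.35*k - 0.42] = -0.860000000000000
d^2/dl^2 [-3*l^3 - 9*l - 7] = -18*l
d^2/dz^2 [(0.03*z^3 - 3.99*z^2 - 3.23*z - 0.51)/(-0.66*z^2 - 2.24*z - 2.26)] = (-1.38777878078145e-17*z^5 + 3.5527136788005e-15*z^4 - 9.195216*z^3 - 35.2872*z^2 - 25.302672*z + 11.652064)/(0.287496*z^6 + 2.927232*z^5 + 12.888216*z^4 + 31.286528*z^3 + 44.132376*z^2 + 34.323072*z + 11.543176)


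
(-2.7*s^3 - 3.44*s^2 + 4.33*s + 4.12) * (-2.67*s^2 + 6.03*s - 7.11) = 7.209*s^5 - 7.0962*s^4 - 13.1073*s^3 + 39.5679*s^2 - 5.9427*s - 29.2932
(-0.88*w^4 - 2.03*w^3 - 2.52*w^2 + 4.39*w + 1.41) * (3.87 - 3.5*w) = 3.08*w^5 + 3.6994*w^4 + 0.963900000000001*w^3 - 25.1174*w^2 + 12.0543*w + 5.4567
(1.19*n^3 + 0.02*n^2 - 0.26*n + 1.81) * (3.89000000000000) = 4.6291*n^3 + 0.0778*n^2 - 1.0114*n + 7.0409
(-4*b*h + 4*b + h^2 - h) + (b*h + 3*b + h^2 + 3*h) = -3*b*h + 7*b + 2*h^2 + 2*h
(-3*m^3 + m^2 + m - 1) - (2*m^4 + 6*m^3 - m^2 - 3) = -2*m^4 - 9*m^3 + 2*m^2 + m + 2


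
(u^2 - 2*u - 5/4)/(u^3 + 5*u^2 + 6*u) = (u^2 - 2*u - 5/4)/(u*(u^2 + 5*u + 6))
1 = 1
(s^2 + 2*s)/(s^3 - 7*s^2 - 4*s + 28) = s/(s^2 - 9*s + 14)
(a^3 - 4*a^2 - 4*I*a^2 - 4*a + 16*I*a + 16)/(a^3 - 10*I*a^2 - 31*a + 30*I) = (a^2 - 2*a*(2 + I) + 8*I)/(a^2 - 8*I*a - 15)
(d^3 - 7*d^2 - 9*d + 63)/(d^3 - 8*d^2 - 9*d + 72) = (d - 7)/(d - 8)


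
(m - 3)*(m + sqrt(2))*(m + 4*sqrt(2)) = m^3 - 3*m^2 + 5*sqrt(2)*m^2 - 15*sqrt(2)*m + 8*m - 24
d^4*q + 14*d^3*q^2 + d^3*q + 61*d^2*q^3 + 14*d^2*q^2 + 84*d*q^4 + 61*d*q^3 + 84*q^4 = (d + 3*q)*(d + 4*q)*(d + 7*q)*(d*q + q)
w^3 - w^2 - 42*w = w*(w - 7)*(w + 6)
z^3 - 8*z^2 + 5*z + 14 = (z - 7)*(z - 2)*(z + 1)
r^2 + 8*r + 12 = (r + 2)*(r + 6)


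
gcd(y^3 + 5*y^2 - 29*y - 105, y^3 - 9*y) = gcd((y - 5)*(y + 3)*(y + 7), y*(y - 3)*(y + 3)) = y + 3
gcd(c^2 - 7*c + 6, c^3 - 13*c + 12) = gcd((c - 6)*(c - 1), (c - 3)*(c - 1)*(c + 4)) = c - 1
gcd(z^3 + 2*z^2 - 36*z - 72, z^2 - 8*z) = 1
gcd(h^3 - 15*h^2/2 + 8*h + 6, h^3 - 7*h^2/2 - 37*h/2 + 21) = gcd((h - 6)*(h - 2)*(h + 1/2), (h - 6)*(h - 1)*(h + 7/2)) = h - 6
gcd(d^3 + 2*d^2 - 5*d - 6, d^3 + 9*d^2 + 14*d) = 1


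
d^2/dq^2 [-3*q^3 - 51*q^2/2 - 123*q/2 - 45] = -18*q - 51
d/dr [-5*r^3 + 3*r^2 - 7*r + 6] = -15*r^2 + 6*r - 7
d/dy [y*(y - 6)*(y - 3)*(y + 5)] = 4*y^3 - 12*y^2 - 54*y + 90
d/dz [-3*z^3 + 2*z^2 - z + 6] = -9*z^2 + 4*z - 1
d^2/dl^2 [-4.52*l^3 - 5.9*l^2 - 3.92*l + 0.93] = -27.12*l - 11.8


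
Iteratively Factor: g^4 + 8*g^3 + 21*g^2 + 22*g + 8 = (g + 1)*(g^3 + 7*g^2 + 14*g + 8) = (g + 1)*(g + 2)*(g^2 + 5*g + 4) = (g + 1)*(g + 2)*(g + 4)*(g + 1)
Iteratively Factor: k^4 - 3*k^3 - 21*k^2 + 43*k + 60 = (k + 1)*(k^3 - 4*k^2 - 17*k + 60) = (k - 5)*(k + 1)*(k^2 + k - 12) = (k - 5)*(k - 3)*(k + 1)*(k + 4)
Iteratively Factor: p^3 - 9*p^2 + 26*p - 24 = (p - 3)*(p^2 - 6*p + 8) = (p - 3)*(p - 2)*(p - 4)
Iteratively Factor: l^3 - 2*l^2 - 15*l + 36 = (l + 4)*(l^2 - 6*l + 9) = (l - 3)*(l + 4)*(l - 3)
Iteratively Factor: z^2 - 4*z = (z)*(z - 4)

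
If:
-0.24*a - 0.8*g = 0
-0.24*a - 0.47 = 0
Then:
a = -1.96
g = 0.59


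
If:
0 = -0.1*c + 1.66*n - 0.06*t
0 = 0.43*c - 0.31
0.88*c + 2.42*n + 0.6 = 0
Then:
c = 0.72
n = -0.51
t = -15.31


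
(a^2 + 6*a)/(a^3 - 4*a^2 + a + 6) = a*(a + 6)/(a^3 - 4*a^2 + a + 6)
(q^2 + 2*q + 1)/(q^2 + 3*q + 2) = (q + 1)/(q + 2)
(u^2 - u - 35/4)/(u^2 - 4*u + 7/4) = (2*u + 5)/(2*u - 1)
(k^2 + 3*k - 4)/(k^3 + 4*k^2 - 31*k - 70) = (k^2 + 3*k - 4)/(k^3 + 4*k^2 - 31*k - 70)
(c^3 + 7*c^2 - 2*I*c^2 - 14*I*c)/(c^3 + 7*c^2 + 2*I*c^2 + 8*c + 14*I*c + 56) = c/(c + 4*I)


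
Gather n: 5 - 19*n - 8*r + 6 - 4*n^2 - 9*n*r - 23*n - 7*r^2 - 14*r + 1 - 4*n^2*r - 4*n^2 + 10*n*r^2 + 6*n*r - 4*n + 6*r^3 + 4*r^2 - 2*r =n^2*(-4*r - 8) + n*(10*r^2 - 3*r - 46) + 6*r^3 - 3*r^2 - 24*r + 12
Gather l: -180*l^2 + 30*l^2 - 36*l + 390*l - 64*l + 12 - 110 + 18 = -150*l^2 + 290*l - 80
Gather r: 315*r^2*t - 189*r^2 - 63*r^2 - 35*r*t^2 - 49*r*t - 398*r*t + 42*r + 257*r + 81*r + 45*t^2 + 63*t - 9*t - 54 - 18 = r^2*(315*t - 252) + r*(-35*t^2 - 447*t + 380) + 45*t^2 + 54*t - 72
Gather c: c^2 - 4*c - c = c^2 - 5*c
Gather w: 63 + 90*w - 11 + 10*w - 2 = 100*w + 50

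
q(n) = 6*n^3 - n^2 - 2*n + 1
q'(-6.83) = 851.34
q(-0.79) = -1.00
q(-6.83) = -1943.66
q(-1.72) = -29.05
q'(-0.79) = 10.81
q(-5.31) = -914.90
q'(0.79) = 7.65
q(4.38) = 477.22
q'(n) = 18*n^2 - 2*n - 2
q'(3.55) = 217.74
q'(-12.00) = 2614.00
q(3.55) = 249.73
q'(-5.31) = 516.15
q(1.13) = 6.12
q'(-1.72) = 54.69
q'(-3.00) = 166.00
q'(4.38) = 334.56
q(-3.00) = -164.00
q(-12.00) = -10487.00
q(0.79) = 1.75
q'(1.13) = 18.72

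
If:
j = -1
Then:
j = -1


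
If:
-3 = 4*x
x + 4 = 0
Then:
No Solution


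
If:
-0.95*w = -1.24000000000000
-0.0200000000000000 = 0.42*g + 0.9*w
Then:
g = -2.84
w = 1.31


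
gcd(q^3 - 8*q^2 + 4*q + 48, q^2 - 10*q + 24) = q^2 - 10*q + 24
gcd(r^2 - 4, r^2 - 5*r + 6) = r - 2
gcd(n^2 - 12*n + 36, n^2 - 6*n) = n - 6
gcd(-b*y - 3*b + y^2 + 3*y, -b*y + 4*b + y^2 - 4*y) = -b + y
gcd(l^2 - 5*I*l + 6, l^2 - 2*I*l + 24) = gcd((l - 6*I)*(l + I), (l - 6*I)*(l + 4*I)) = l - 6*I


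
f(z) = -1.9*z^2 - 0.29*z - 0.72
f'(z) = -3.8*z - 0.29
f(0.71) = -1.88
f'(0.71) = -2.99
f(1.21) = -3.85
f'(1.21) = -4.89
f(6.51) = -83.13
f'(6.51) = -25.03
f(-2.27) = -9.85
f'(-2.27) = 8.34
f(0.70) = -1.85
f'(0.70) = -2.95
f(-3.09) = -17.97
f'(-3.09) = 11.45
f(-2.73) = -14.09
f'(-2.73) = 10.08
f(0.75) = -2.01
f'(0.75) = -3.14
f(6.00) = -70.86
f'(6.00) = -23.09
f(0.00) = -0.72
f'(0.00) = -0.29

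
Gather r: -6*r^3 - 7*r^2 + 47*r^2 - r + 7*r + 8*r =-6*r^3 + 40*r^2 + 14*r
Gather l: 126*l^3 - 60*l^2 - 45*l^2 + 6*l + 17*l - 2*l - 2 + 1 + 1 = 126*l^3 - 105*l^2 + 21*l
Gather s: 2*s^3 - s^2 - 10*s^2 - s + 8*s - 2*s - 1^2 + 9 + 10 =2*s^3 - 11*s^2 + 5*s + 18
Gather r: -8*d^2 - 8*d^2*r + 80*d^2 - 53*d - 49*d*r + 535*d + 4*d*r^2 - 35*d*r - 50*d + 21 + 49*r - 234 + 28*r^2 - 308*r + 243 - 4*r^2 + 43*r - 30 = 72*d^2 + 432*d + r^2*(4*d + 24) + r*(-8*d^2 - 84*d - 216)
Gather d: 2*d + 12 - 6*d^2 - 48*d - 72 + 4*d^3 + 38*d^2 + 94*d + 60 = 4*d^3 + 32*d^2 + 48*d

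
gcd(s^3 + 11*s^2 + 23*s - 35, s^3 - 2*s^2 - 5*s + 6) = s - 1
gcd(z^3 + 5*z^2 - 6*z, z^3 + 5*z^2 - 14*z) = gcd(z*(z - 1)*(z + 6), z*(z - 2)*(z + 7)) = z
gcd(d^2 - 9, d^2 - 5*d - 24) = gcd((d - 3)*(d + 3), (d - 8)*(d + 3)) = d + 3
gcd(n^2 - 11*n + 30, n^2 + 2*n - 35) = n - 5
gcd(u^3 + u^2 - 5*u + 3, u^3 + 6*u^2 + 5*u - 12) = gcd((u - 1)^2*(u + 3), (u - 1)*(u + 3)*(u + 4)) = u^2 + 2*u - 3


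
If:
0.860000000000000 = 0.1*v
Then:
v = 8.60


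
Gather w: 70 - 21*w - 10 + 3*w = 60 - 18*w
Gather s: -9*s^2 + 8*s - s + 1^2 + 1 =-9*s^2 + 7*s + 2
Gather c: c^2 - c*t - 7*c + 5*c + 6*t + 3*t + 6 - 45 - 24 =c^2 + c*(-t - 2) + 9*t - 63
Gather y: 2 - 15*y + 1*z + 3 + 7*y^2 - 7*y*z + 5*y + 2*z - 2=7*y^2 + y*(-7*z - 10) + 3*z + 3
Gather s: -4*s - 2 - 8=-4*s - 10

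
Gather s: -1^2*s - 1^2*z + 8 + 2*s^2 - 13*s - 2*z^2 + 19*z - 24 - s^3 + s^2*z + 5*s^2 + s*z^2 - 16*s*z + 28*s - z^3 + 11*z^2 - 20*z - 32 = -s^3 + s^2*(z + 7) + s*(z^2 - 16*z + 14) - z^3 + 9*z^2 - 2*z - 48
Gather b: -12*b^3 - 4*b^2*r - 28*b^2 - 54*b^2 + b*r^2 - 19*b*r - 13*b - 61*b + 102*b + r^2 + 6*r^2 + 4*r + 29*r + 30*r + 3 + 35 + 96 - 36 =-12*b^3 + b^2*(-4*r - 82) + b*(r^2 - 19*r + 28) + 7*r^2 + 63*r + 98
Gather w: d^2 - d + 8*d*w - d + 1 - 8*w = d^2 - 2*d + w*(8*d - 8) + 1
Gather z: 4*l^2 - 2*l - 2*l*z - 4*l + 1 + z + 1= 4*l^2 - 6*l + z*(1 - 2*l) + 2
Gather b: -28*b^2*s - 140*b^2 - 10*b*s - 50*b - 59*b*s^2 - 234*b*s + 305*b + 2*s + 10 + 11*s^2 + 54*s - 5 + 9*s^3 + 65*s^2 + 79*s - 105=b^2*(-28*s - 140) + b*(-59*s^2 - 244*s + 255) + 9*s^3 + 76*s^2 + 135*s - 100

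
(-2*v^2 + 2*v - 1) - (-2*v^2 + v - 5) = v + 4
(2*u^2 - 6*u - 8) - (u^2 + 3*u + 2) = u^2 - 9*u - 10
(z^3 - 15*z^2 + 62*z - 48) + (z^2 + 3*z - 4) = z^3 - 14*z^2 + 65*z - 52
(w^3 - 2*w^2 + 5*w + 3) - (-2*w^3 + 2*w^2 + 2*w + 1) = 3*w^3 - 4*w^2 + 3*w + 2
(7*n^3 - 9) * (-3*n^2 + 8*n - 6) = -21*n^5 + 56*n^4 - 42*n^3 + 27*n^2 - 72*n + 54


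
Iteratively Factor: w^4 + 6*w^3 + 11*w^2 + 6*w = (w)*(w^3 + 6*w^2 + 11*w + 6) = w*(w + 3)*(w^2 + 3*w + 2) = w*(w + 1)*(w + 3)*(w + 2)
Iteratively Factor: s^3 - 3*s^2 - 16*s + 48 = (s - 3)*(s^2 - 16) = (s - 4)*(s - 3)*(s + 4)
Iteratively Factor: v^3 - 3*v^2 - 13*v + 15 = (v + 3)*(v^2 - 6*v + 5) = (v - 1)*(v + 3)*(v - 5)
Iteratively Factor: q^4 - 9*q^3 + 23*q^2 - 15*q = (q - 5)*(q^3 - 4*q^2 + 3*q) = (q - 5)*(q - 1)*(q^2 - 3*q) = q*(q - 5)*(q - 1)*(q - 3)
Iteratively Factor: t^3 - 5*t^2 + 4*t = (t - 1)*(t^2 - 4*t) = (t - 4)*(t - 1)*(t)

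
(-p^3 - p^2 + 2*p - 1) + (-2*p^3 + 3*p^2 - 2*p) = -3*p^3 + 2*p^2 - 1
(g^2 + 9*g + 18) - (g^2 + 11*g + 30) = -2*g - 12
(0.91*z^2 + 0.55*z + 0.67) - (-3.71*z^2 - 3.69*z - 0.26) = 4.62*z^2 + 4.24*z + 0.93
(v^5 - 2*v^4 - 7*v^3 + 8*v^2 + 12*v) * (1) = v^5 - 2*v^4 - 7*v^3 + 8*v^2 + 12*v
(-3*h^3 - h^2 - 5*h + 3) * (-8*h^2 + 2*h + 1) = 24*h^5 + 2*h^4 + 35*h^3 - 35*h^2 + h + 3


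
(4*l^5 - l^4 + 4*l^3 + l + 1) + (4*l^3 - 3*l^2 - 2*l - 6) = 4*l^5 - l^4 + 8*l^3 - 3*l^2 - l - 5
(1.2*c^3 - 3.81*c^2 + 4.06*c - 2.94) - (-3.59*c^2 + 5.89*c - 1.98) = 1.2*c^3 - 0.22*c^2 - 1.83*c - 0.96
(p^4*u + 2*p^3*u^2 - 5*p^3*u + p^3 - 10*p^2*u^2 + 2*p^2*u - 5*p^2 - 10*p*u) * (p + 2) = p^5*u + 2*p^4*u^2 - 3*p^4*u + p^4 - 6*p^3*u^2 - 8*p^3*u - 3*p^3 - 20*p^2*u^2 - 6*p^2*u - 10*p^2 - 20*p*u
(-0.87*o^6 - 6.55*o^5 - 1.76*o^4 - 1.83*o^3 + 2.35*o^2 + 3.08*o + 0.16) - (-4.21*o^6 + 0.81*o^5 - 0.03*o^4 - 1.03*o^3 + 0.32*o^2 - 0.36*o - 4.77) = 3.34*o^6 - 7.36*o^5 - 1.73*o^4 - 0.8*o^3 + 2.03*o^2 + 3.44*o + 4.93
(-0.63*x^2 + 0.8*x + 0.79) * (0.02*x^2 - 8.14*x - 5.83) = -0.0126*x^4 + 5.1442*x^3 - 2.8233*x^2 - 11.0946*x - 4.6057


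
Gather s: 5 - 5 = 0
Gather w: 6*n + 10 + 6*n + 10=12*n + 20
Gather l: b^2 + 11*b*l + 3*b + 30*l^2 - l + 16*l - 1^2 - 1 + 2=b^2 + 3*b + 30*l^2 + l*(11*b + 15)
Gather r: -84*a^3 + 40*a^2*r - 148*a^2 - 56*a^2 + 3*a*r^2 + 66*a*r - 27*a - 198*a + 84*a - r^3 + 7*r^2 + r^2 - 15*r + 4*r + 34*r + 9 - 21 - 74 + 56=-84*a^3 - 204*a^2 - 141*a - r^3 + r^2*(3*a + 8) + r*(40*a^2 + 66*a + 23) - 30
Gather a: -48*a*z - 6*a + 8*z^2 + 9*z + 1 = a*(-48*z - 6) + 8*z^2 + 9*z + 1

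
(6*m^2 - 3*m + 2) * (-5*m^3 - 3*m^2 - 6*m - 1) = -30*m^5 - 3*m^4 - 37*m^3 + 6*m^2 - 9*m - 2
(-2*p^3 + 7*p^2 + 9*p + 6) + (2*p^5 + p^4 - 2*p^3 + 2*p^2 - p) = 2*p^5 + p^4 - 4*p^3 + 9*p^2 + 8*p + 6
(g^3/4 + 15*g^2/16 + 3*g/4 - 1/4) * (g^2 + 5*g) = g^5/4 + 35*g^4/16 + 87*g^3/16 + 7*g^2/2 - 5*g/4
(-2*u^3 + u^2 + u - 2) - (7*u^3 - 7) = -9*u^3 + u^2 + u + 5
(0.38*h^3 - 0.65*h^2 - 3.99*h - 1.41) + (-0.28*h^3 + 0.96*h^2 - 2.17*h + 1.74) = 0.1*h^3 + 0.31*h^2 - 6.16*h + 0.33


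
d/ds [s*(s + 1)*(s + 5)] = 3*s^2 + 12*s + 5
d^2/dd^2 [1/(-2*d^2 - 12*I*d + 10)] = (d^2 + 6*I*d - 4*(d + 3*I)^2 - 5)/(d^2 + 6*I*d - 5)^3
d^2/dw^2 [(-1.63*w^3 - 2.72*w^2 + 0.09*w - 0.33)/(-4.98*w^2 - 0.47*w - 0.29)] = (5.6843418860808e-14*w^5 - 21.184894*w^3 + 26.868462*w^2 + 6.236754*w - 0.32534)/(123.505992*w^6 + 34.968564*w^5 + 24.876594*w^4 + 4.176467*w^3 + 1.448637*w^2 + 0.118581*w + 0.024389)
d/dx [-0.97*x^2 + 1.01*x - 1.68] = 1.01 - 1.94*x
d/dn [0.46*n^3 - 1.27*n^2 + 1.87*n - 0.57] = 1.38*n^2 - 2.54*n + 1.87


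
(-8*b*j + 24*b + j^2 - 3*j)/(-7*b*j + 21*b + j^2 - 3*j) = (8*b - j)/(7*b - j)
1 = 1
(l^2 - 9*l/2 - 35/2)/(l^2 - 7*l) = (l + 5/2)/l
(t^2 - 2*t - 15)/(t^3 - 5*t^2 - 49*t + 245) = (t + 3)/(t^2 - 49)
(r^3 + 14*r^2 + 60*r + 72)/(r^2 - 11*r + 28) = (r^3 + 14*r^2 + 60*r + 72)/(r^2 - 11*r + 28)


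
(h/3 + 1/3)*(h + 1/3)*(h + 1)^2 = h^4/3 + 10*h^3/9 + 4*h^2/3 + 2*h/3 + 1/9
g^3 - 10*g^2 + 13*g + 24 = (g - 8)*(g - 3)*(g + 1)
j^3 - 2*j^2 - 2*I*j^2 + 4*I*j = j*(j - 2)*(j - 2*I)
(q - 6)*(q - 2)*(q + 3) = q^3 - 5*q^2 - 12*q + 36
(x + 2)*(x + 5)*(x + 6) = x^3 + 13*x^2 + 52*x + 60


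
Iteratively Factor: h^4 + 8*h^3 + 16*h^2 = (h + 4)*(h^3 + 4*h^2) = (h + 4)^2*(h^2) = h*(h + 4)^2*(h)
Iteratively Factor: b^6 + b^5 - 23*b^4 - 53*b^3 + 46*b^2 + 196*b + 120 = (b + 2)*(b^5 - b^4 - 21*b^3 - 11*b^2 + 68*b + 60) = (b + 2)^2*(b^4 - 3*b^3 - 15*b^2 + 19*b + 30) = (b - 5)*(b + 2)^2*(b^3 + 2*b^2 - 5*b - 6) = (b - 5)*(b - 2)*(b + 2)^2*(b^2 + 4*b + 3) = (b - 5)*(b - 2)*(b + 2)^2*(b + 3)*(b + 1)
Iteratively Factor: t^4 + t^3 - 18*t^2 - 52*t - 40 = (t + 2)*(t^3 - t^2 - 16*t - 20) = (t + 2)^2*(t^2 - 3*t - 10) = (t - 5)*(t + 2)^2*(t + 2)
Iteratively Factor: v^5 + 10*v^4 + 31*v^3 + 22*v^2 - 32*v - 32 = (v + 4)*(v^4 + 6*v^3 + 7*v^2 - 6*v - 8) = (v + 1)*(v + 4)*(v^3 + 5*v^2 + 2*v - 8) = (v + 1)*(v + 4)^2*(v^2 + v - 2) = (v + 1)*(v + 2)*(v + 4)^2*(v - 1)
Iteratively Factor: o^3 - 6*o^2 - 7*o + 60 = (o - 4)*(o^2 - 2*o - 15) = (o - 5)*(o - 4)*(o + 3)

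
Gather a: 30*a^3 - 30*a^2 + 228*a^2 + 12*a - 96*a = 30*a^3 + 198*a^2 - 84*a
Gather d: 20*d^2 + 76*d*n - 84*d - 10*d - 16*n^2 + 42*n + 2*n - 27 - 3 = 20*d^2 + d*(76*n - 94) - 16*n^2 + 44*n - 30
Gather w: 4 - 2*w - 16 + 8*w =6*w - 12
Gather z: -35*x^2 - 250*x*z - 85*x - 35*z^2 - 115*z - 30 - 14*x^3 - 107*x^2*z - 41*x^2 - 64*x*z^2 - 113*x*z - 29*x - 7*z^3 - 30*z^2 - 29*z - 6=-14*x^3 - 76*x^2 - 114*x - 7*z^3 + z^2*(-64*x - 65) + z*(-107*x^2 - 363*x - 144) - 36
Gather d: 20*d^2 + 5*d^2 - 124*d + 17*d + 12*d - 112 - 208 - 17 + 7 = 25*d^2 - 95*d - 330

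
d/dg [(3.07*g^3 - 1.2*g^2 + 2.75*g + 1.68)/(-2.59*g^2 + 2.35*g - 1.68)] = (-7.9513*g^4 + 14.429*g^3 - 11.1703*g^2 + 12.7344*g - 8.568)/(6.7081*g^4 - 12.173*g^3 + 14.2249*g^2 - 7.896*g + 2.8224)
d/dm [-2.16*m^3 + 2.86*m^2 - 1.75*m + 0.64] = -6.48*m^2 + 5.72*m - 1.75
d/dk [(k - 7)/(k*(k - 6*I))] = (-k^2 + 14*k - 42*I)/(k^2*(k^2 - 12*I*k - 36))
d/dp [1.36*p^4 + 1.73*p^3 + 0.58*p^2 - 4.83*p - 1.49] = 5.44*p^3 + 5.19*p^2 + 1.16*p - 4.83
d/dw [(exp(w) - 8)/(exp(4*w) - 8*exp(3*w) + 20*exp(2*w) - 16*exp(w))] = (-3*exp(3*w) + 42*exp(2*w) - 128*exp(w) + 64)*exp(-w)/(exp(5*w) - 14*exp(4*w) + 76*exp(3*w) - 200*exp(2*w) + 256*exp(w) - 128)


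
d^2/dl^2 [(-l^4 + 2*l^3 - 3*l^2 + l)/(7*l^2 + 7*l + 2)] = 2*(-49*l^6 - 147*l^5 - 189*l^4 + 154*l^3 + 186*l^2 - 18*l - 26)/(343*l^6 + 1029*l^5 + 1323*l^4 + 931*l^3 + 378*l^2 + 84*l + 8)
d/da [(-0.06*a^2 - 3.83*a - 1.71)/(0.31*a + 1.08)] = (-0.0186*a^2 - 0.1296*a - 3.6063)/(0.0961*a^2 + 0.6696*a + 1.1664)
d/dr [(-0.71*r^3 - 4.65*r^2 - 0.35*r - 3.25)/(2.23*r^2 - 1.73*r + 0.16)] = (-1.5833*r^4 + 2.4566*r^3 + 8.4842*r^2 + 13.007*r - 5.6785)/(4.9729*r^4 - 7.7158*r^3 + 3.7065*r^2 - 0.5536*r + 0.0256)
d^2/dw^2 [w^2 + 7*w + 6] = 2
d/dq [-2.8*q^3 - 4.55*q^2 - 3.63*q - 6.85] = -8.4*q^2 - 9.1*q - 3.63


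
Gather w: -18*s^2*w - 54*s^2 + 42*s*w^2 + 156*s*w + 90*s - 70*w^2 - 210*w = -54*s^2 + 90*s + w^2*(42*s - 70) + w*(-18*s^2 + 156*s - 210)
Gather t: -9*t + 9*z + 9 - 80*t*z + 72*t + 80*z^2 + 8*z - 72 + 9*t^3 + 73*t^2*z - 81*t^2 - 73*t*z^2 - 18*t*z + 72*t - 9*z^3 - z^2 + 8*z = 9*t^3 + t^2*(73*z - 81) + t*(-73*z^2 - 98*z + 135) - 9*z^3 + 79*z^2 + 25*z - 63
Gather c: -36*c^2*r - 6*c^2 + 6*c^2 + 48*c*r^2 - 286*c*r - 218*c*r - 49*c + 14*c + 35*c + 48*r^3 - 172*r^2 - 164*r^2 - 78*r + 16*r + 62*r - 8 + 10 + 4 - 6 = -36*c^2*r + c*(48*r^2 - 504*r) + 48*r^3 - 336*r^2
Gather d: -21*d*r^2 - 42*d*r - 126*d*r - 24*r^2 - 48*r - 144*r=d*(-21*r^2 - 168*r) - 24*r^2 - 192*r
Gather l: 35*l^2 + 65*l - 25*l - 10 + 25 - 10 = 35*l^2 + 40*l + 5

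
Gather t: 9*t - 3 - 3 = 9*t - 6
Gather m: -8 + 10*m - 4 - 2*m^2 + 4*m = -2*m^2 + 14*m - 12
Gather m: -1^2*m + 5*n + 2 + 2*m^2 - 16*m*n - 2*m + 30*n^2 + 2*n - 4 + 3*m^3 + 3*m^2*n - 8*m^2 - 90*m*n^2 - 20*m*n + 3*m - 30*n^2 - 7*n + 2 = 3*m^3 + m^2*(3*n - 6) + m*(-90*n^2 - 36*n)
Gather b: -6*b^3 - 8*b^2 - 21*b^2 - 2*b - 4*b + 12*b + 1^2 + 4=-6*b^3 - 29*b^2 + 6*b + 5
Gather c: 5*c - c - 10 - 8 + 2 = 4*c - 16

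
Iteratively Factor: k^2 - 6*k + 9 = (k - 3)*(k - 3)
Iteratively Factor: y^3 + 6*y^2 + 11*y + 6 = (y + 2)*(y^2 + 4*y + 3) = (y + 1)*(y + 2)*(y + 3)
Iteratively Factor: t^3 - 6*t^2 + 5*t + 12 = (t - 3)*(t^2 - 3*t - 4) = (t - 3)*(t + 1)*(t - 4)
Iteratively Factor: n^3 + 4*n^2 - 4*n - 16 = (n + 2)*(n^2 + 2*n - 8) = (n + 2)*(n + 4)*(n - 2)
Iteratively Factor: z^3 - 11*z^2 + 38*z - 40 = (z - 4)*(z^2 - 7*z + 10) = (z - 5)*(z - 4)*(z - 2)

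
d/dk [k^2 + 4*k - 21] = 2*k + 4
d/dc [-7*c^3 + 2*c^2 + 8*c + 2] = -21*c^2 + 4*c + 8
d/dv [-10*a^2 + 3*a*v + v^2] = 3*a + 2*v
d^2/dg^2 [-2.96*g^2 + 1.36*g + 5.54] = -5.92000000000000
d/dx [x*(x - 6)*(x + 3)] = 3*x^2 - 6*x - 18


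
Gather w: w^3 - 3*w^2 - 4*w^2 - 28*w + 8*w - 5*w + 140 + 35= w^3 - 7*w^2 - 25*w + 175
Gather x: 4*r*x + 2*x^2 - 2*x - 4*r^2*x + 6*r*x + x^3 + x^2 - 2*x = x^3 + 3*x^2 + x*(-4*r^2 + 10*r - 4)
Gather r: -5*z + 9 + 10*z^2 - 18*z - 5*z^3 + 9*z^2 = -5*z^3 + 19*z^2 - 23*z + 9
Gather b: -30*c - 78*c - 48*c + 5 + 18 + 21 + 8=52 - 156*c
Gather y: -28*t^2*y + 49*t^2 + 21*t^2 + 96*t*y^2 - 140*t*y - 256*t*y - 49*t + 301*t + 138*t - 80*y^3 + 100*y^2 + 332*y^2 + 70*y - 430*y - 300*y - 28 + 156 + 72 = 70*t^2 + 390*t - 80*y^3 + y^2*(96*t + 432) + y*(-28*t^2 - 396*t - 660) + 200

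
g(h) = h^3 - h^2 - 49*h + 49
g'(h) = 3*h^2 - 2*h - 49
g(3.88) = -97.76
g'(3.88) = -11.60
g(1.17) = -8.10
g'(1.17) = -47.23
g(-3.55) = 165.61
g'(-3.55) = -4.09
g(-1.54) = 118.44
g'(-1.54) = -38.81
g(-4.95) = 145.76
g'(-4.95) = 34.41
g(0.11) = 43.60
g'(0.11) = -49.18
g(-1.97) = 134.00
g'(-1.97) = -33.42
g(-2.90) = 158.30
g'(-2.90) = -17.97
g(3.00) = -80.00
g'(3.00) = -28.00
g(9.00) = 256.00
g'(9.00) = 176.00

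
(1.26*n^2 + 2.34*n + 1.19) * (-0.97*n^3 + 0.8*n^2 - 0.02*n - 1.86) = -1.2222*n^5 - 1.2618*n^4 + 0.6925*n^3 - 1.4384*n^2 - 4.3762*n - 2.2134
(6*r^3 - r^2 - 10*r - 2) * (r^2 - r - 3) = 6*r^5 - 7*r^4 - 27*r^3 + 11*r^2 + 32*r + 6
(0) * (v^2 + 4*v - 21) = 0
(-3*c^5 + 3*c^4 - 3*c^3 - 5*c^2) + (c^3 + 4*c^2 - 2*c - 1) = -3*c^5 + 3*c^4 - 2*c^3 - c^2 - 2*c - 1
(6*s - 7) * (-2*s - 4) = -12*s^2 - 10*s + 28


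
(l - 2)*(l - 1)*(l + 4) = l^3 + l^2 - 10*l + 8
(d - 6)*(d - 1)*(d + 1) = d^3 - 6*d^2 - d + 6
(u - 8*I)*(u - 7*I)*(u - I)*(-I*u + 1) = -I*u^4 - 15*u^3 + 55*I*u^2 - 15*u + 56*I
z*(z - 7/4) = z^2 - 7*z/4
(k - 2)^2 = k^2 - 4*k + 4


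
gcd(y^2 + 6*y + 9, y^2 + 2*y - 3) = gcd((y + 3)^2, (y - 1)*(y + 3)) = y + 3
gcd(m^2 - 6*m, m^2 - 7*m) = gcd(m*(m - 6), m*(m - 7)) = m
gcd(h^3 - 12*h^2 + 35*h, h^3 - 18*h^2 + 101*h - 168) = h - 7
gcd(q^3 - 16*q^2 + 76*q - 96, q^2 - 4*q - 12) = q - 6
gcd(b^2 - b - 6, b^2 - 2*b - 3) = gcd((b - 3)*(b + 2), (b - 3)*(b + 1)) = b - 3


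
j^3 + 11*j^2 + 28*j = j*(j + 4)*(j + 7)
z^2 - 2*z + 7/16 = (z - 7/4)*(z - 1/4)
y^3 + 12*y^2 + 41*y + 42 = (y + 2)*(y + 3)*(y + 7)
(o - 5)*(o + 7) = o^2 + 2*o - 35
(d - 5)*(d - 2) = d^2 - 7*d + 10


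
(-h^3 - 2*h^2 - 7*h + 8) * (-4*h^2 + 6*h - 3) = 4*h^5 + 2*h^4 + 19*h^3 - 68*h^2 + 69*h - 24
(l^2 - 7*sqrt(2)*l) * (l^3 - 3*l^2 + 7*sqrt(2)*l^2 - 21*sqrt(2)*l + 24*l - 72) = l^5 - 3*l^4 - 74*l^3 - 168*sqrt(2)*l^2 + 222*l^2 + 504*sqrt(2)*l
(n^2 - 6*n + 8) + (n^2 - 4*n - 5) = 2*n^2 - 10*n + 3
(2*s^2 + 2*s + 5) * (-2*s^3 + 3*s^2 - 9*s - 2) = -4*s^5 + 2*s^4 - 22*s^3 - 7*s^2 - 49*s - 10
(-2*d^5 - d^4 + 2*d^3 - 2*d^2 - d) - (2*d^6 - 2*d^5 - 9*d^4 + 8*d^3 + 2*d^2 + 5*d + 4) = -2*d^6 + 8*d^4 - 6*d^3 - 4*d^2 - 6*d - 4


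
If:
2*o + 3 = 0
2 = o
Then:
No Solution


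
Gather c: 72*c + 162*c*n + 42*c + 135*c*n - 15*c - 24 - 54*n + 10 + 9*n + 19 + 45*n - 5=c*(297*n + 99)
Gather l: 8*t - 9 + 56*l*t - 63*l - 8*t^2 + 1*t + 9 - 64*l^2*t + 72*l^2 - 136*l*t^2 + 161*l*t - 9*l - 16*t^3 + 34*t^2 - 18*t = l^2*(72 - 64*t) + l*(-136*t^2 + 217*t - 72) - 16*t^3 + 26*t^2 - 9*t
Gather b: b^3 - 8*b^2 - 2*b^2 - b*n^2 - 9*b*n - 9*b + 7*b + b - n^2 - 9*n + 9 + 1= b^3 - 10*b^2 + b*(-n^2 - 9*n - 1) - n^2 - 9*n + 10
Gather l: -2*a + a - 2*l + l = -a - l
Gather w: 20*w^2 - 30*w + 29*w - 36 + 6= 20*w^2 - w - 30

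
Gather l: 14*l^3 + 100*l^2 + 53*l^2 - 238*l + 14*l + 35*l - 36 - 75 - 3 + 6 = 14*l^3 + 153*l^2 - 189*l - 108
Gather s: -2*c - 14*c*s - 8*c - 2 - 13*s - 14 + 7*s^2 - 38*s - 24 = -10*c + 7*s^2 + s*(-14*c - 51) - 40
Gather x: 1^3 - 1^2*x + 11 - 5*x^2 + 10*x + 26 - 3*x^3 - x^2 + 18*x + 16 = -3*x^3 - 6*x^2 + 27*x + 54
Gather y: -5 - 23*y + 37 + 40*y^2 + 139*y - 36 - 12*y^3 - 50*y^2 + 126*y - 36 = -12*y^3 - 10*y^2 + 242*y - 40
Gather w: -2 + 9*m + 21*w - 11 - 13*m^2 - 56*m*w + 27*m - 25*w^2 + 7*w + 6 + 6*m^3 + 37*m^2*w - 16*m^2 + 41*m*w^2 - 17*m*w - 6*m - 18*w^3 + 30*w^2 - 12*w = 6*m^3 - 29*m^2 + 30*m - 18*w^3 + w^2*(41*m + 5) + w*(37*m^2 - 73*m + 16) - 7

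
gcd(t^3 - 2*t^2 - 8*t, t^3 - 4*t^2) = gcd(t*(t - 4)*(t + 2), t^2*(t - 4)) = t^2 - 4*t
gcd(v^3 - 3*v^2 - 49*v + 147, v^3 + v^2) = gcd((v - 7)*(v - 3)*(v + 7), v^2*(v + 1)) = 1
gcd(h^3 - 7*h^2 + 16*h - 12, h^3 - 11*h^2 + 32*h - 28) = h^2 - 4*h + 4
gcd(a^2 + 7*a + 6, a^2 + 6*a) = a + 6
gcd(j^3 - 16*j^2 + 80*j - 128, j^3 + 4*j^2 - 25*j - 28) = j - 4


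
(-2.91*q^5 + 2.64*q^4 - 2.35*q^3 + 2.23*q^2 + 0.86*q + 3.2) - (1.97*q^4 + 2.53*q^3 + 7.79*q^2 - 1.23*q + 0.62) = -2.91*q^5 + 0.67*q^4 - 4.88*q^3 - 5.56*q^2 + 2.09*q + 2.58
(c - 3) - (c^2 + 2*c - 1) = -c^2 - c - 2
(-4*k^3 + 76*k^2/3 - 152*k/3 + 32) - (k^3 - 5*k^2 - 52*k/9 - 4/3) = -5*k^3 + 91*k^2/3 - 404*k/9 + 100/3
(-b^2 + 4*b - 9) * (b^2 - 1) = -b^4 + 4*b^3 - 8*b^2 - 4*b + 9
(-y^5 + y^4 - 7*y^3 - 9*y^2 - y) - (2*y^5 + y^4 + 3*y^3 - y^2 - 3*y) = -3*y^5 - 10*y^3 - 8*y^2 + 2*y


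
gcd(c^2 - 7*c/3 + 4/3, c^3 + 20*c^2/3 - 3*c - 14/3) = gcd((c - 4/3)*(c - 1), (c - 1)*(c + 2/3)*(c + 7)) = c - 1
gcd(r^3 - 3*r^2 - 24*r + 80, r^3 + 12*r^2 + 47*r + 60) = r + 5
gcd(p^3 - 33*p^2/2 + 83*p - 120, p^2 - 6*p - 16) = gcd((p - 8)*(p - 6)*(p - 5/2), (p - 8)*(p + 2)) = p - 8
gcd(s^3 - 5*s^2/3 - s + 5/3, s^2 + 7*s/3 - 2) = 1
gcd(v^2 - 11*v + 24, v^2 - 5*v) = 1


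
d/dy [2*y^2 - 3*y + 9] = 4*y - 3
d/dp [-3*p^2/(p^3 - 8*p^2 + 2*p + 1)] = 3*p*(p^3 - 2*p - 2)/(p^6 - 16*p^5 + 68*p^4 - 30*p^3 - 12*p^2 + 4*p + 1)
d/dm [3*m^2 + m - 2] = 6*m + 1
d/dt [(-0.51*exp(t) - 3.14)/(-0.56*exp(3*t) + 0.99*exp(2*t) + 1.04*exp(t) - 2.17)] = (-0.5712*exp(3*t) - 4.7703*exp(2*t) + 6.2172*exp(t) + 4.3723)*exp(t)/(0.3136*exp(6*t) - 1.1088*exp(5*t) - 0.1847*exp(4*t) + 4.4896*exp(3*t) - 3.215*exp(2*t) - 4.5136*exp(t) + 4.7089)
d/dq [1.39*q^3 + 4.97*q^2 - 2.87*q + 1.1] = 4.17*q^2 + 9.94*q - 2.87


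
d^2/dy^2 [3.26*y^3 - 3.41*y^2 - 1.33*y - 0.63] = 19.56*y - 6.82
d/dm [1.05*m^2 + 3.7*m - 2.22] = 2.1*m + 3.7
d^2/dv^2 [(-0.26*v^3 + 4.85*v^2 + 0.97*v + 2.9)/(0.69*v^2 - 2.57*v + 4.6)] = (1.11022302462516e-16*v^5 - 3.5527136788005e-15*v^4 + 16.340576*v^3 - 65.63694*v^2 - 82.3377*v + 248.0859)/(0.328509*v^6 - 3.670731*v^5 + 20.242323*v^4 - 65.917673*v^3 + 134.94882*v^2 - 163.1436*v + 97.336)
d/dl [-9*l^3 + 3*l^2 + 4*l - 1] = -27*l^2 + 6*l + 4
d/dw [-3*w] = -3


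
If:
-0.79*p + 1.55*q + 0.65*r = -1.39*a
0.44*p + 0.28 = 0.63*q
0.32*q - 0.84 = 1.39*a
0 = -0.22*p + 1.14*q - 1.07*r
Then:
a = -0.56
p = -0.35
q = 0.20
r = 0.29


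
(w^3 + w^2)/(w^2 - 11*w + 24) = w^2*(w + 1)/(w^2 - 11*w + 24)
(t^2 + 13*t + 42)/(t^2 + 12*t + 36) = (t + 7)/(t + 6)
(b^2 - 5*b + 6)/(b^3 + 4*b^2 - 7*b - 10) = (b - 3)/(b^2 + 6*b + 5)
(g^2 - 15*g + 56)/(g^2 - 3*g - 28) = (g - 8)/(g + 4)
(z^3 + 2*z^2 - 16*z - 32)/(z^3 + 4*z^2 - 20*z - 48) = (z + 4)/(z + 6)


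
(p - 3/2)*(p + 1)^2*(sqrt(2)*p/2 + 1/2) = sqrt(2)*p^4/2 + sqrt(2)*p^3/4 + p^3/2 - sqrt(2)*p^2 + p^2/4 - 3*sqrt(2)*p/4 - p - 3/4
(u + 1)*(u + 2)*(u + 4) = u^3 + 7*u^2 + 14*u + 8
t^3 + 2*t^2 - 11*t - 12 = (t - 3)*(t + 1)*(t + 4)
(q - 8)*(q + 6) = q^2 - 2*q - 48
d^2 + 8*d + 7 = (d + 1)*(d + 7)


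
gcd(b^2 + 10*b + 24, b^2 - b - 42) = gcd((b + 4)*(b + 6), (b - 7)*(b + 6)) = b + 6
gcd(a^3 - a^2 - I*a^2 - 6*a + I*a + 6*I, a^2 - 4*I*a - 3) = a - I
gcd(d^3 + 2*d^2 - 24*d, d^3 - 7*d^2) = d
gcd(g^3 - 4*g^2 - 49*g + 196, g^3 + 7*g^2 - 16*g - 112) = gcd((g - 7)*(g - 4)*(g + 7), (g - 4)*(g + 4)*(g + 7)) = g^2 + 3*g - 28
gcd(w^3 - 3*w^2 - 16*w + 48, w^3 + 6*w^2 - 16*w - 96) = w^2 - 16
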